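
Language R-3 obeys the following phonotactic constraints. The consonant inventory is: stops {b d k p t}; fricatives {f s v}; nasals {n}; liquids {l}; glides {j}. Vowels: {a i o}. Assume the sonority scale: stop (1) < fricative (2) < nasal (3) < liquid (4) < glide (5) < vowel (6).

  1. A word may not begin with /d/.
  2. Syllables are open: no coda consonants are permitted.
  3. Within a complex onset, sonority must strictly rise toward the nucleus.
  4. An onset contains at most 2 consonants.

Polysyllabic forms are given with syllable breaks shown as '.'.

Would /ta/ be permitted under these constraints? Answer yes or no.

yes

/ta/ — σ1 onset /t/, coda /∅/ ok → permitted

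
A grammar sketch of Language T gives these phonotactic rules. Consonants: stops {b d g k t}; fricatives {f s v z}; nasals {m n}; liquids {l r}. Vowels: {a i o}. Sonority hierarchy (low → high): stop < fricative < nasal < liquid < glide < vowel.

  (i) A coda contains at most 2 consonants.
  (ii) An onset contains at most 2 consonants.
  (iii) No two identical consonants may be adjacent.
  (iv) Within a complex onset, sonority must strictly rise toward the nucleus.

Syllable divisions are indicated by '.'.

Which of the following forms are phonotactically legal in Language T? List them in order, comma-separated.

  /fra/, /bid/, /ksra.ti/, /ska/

/fra/, /bid/

/fra/ — σ1 onset /fr/ (2→4 rises), coda /∅/ ok → phonotactically legal
/bid/ — σ1 onset /b/, coda /d/ ok → phonotactically legal
/ksra.ti/ — violates constraint (ii): syllable 1 onset /ksr/ has 3 consonants (> 2) → phonotactically illegal
/ska/ — violates constraint (iv): syllable 1 onset /sk/: /s/ (fricative, 2) → /k/ (stop, 1) does not rise → phonotactically illegal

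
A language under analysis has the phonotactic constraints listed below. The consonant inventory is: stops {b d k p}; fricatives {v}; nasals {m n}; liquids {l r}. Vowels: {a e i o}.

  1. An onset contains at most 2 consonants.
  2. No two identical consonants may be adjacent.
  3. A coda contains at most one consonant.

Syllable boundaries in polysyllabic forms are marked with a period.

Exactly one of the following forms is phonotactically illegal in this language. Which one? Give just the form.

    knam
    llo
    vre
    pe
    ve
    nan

llo

knam — σ1 onset /kn/ (2C), coda /m/ ok → phonotactically legal
llo — violates constraint 2: adjacent identical consonants /ll/ → phonotactically illegal
vre — σ1 onset /vr/ (2C), coda /∅/ ok → phonotactically legal
pe — σ1 onset /p/, coda /∅/ ok → phonotactically legal
ve — σ1 onset /v/, coda /∅/ ok → phonotactically legal
nan — σ1 onset /n/, coda /n/ ok → phonotactically legal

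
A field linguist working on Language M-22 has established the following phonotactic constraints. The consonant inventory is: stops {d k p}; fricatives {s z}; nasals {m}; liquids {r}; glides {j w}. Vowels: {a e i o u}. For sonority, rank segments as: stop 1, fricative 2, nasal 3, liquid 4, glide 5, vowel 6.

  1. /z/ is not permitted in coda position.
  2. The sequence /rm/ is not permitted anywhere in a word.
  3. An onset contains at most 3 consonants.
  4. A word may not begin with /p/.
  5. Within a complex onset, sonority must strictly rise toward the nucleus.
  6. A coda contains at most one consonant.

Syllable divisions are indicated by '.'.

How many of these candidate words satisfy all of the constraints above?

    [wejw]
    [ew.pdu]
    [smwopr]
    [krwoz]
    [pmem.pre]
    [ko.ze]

[wejw] — violates constraint 6: syllable 1 coda /jw/ has 2 consonants (> 1) → illicit
[ew.pdu] — violates constraint 5: syllable 2 onset /pd/: /p/ (stop, 1) → /d/ (stop, 1) does not rise → illicit
[smwopr] — violates constraint 6: syllable 1 coda /pr/ has 2 consonants (> 1) → illicit
[krwoz] — violates constraint 1: syllable 1 coda contains /z/ → illicit
[pmem.pre] — violates constraint 4: word begins with /p/ → illicit
[ko.ze] — σ1 onset /k/, coda /∅/ ok; σ2 onset /z/, coda /∅/ ok → licit
Licit: [ko.ze] → 1.

1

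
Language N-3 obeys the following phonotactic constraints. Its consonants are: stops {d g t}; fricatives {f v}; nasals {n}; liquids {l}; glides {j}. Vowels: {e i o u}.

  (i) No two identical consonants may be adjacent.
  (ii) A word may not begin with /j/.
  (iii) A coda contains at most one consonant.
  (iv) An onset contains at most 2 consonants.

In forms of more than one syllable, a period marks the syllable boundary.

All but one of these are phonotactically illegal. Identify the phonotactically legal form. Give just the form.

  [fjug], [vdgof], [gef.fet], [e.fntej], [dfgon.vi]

[fjug] — σ1 onset /fj/ (2C), coda /g/ ok → phonotactically legal
[vdgof] — violates constraint (iv): syllable 1 onset /vdg/ has 3 consonants (> 2) → phonotactically illegal
[gef.fet] — violates constraint (i): adjacent identical consonants /ff/ → phonotactically illegal
[e.fntej] — violates constraint (iv): syllable 2 onset /fnt/ has 3 consonants (> 2) → phonotactically illegal
[dfgon.vi] — violates constraint (iv): syllable 1 onset /dfg/ has 3 consonants (> 2) → phonotactically illegal

[fjug]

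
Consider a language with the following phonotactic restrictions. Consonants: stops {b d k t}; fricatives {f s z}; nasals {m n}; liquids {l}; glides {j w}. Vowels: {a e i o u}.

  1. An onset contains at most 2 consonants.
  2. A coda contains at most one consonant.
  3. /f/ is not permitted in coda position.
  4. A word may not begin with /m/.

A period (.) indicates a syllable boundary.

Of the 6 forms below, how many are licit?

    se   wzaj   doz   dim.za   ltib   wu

se — σ1 onset /s/, coda /∅/ ok → licit
wzaj — σ1 onset /wz/ (2C), coda /j/ ok → licit
doz — σ1 onset /d/, coda /z/ ok → licit
dim.za — σ1 onset /d/, coda /m/ ok; σ2 onset /z/, coda /∅/ ok → licit
ltib — σ1 onset /lt/ (2C), coda /b/ ok → licit
wu — σ1 onset /w/, coda /∅/ ok → licit
Licit: se, wzaj, doz, dim.za, ltib, wu → 6.

6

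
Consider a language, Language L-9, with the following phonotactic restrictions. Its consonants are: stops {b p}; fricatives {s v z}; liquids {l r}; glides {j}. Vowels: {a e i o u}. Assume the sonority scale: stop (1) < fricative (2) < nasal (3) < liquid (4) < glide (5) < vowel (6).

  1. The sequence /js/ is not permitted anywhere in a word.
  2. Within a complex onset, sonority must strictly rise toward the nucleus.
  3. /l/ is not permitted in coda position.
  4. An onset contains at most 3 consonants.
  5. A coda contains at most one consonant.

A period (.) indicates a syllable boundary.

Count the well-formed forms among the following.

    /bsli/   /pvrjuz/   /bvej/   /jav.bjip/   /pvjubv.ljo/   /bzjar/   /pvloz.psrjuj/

4

/bsli/ — σ1 onset /bsl/ (1→2→4 rises), coda /∅/ ok → well-formed
/pvrjuz/ — violates constraint 4: syllable 1 onset /pvrj/ has 4 consonants (> 3) → ill-formed
/bvej/ — σ1 onset /bv/ (1→2 rises), coda /j/ ok → well-formed
/jav.bjip/ — σ1 onset /j/, coda /v/ ok; σ2 onset /bj/ (1→5 rises), coda /p/ ok → well-formed
/pvjubv.ljo/ — violates constraint 5: syllable 1 coda /bv/ has 2 consonants (> 1) → ill-formed
/bzjar/ — σ1 onset /bzj/ (1→2→5 rises), coda /r/ ok → well-formed
/pvloz.psrjuj/ — violates constraint 4: syllable 2 onset /psrj/ has 4 consonants (> 3) → ill-formed
Well-formed: /bsli/, /bvej/, /jav.bjip/, /bzjar/ → 4.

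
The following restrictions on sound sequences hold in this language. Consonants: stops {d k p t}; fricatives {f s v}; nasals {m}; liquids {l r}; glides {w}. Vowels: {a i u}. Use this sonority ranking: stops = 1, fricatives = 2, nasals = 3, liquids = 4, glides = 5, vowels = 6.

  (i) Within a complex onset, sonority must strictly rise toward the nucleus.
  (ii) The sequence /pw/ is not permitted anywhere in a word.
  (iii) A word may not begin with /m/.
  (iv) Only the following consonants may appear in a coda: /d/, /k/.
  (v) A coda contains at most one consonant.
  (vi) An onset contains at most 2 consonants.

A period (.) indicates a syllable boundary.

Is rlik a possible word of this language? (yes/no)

no

rlik — violates constraint (i): syllable 1 onset /rl/: /r/ (liquid, 4) → /l/ (liquid, 4) does not rise → phonotactically illegal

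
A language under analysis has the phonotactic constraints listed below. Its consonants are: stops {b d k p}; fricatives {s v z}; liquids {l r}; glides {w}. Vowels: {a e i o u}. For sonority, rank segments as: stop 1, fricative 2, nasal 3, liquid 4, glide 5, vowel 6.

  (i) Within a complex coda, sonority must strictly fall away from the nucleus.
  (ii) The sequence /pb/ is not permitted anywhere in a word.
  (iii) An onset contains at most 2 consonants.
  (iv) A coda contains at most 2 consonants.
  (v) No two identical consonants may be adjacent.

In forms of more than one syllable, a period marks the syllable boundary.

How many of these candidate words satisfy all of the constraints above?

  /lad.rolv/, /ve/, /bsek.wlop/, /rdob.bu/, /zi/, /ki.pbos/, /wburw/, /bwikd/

4

/lad.rolv/ — σ1 onset /l/, coda /d/ ok; σ2 onset /r/, coda /lv/ (4→2 falls) ok → licit
/ve/ — σ1 onset /v/, coda /∅/ ok → licit
/bsek.wlop/ — σ1 onset /bs/ (2C), coda /k/ ok; σ2 onset /wl/ (2C), coda /p/ ok → licit
/rdob.bu/ — violates constraint (v): adjacent identical consonants /bb/ → illicit
/zi/ — σ1 onset /z/, coda /∅/ ok → licit
/ki.pbos/ — violates constraint (ii): contains banned sequence /pb/ → illicit
/wburw/ — violates constraint (i): syllable 1 coda /rw/: /r/ (liquid, 4) → /w/ (glide, 5) does not fall → illicit
/bwikd/ — violates constraint (i): syllable 1 coda /kd/: /k/ (stop, 1) → /d/ (stop, 1) does not fall → illicit
Licit: /lad.rolv/, /ve/, /bsek.wlop/, /zi/ → 4.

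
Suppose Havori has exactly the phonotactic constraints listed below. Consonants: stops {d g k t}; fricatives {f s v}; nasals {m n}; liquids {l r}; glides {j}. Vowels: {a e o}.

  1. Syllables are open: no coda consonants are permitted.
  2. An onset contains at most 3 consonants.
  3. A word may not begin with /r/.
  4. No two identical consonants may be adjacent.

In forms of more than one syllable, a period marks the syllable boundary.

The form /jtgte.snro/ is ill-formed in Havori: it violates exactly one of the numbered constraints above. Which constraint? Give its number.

2

/jtgte.snro/: syllable 1 onset /jtgt/ has 4 consonants (> 3).
This is a violation of constraint 2: "An onset contains at most 3 consonants."
The remaining constraints (1, 3, 4) are satisfied.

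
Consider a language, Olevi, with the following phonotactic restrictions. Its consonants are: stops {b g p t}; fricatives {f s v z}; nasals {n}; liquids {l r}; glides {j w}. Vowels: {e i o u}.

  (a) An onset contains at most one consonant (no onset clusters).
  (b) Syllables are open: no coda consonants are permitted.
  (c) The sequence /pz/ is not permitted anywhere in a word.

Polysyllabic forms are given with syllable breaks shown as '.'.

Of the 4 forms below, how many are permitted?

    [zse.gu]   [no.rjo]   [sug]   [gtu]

[zse.gu] — violates constraint (a): syllable 1 onset /zs/ has 2 consonants (> 1) → not permitted
[no.rjo] — violates constraint (a): syllable 2 onset /rj/ has 2 consonants (> 1) → not permitted
[sug] — violates constraint (b): syllable 1 coda /g/ has 1 consonant (> 0) → not permitted
[gtu] — violates constraint (a): syllable 1 onset /gt/ has 2 consonants (> 1) → not permitted
No form is permitted → 0.

0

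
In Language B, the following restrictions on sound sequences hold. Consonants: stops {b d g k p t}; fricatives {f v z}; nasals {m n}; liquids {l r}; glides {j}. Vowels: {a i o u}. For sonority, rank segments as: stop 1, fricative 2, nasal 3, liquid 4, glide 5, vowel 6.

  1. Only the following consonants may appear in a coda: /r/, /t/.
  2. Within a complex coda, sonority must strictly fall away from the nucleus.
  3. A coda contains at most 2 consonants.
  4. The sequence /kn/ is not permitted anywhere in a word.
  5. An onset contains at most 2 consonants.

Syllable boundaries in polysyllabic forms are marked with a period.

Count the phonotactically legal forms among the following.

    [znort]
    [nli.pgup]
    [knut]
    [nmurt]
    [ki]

[znort] — σ1 onset /zn/ (2C), coda /rt/ (4→1 falls) ok → phonotactically legal
[nli.pgup] — violates constraint 1: syllable 2 coda contains /p/, which is not a licensed coda consonant → phonotactically illegal
[knut] — violates constraint 4: contains banned sequence /kn/ → phonotactically illegal
[nmurt] — σ1 onset /nm/ (2C), coda /rt/ (4→1 falls) ok → phonotactically legal
[ki] — σ1 onset /k/, coda /∅/ ok → phonotactically legal
Phonotactically legal: [znort], [nmurt], [ki] → 3.

3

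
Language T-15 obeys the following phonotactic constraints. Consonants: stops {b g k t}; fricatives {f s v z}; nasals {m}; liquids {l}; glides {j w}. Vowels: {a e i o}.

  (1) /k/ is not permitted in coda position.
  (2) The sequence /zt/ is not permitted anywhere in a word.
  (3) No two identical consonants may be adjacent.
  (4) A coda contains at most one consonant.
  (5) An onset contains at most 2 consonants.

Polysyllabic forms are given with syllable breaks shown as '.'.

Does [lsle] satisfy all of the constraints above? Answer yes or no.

no

[lsle] — violates constraint 5: syllable 1 onset /lsl/ has 3 consonants (> 2) → illicit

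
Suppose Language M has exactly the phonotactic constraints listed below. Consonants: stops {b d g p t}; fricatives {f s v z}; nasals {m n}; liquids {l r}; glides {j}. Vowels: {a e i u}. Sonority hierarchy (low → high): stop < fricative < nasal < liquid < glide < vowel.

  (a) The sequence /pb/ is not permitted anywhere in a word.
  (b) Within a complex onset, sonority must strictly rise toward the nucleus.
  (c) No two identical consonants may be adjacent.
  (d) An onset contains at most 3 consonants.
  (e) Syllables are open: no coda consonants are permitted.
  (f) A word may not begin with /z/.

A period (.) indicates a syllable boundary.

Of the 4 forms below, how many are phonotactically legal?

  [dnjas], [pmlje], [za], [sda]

0

[dnjas] — violates constraint (e): syllable 1 coda /s/ has 1 consonant (> 0) → phonotactically illegal
[pmlje] — violates constraint (d): syllable 1 onset /pmlj/ has 4 consonants (> 3) → phonotactically illegal
[za] — violates constraint (f): word begins with /z/ → phonotactically illegal
[sda] — violates constraint (b): syllable 1 onset /sd/: /s/ (fricative, 2) → /d/ (stop, 1) does not rise → phonotactically illegal
No form is phonotactically legal → 0.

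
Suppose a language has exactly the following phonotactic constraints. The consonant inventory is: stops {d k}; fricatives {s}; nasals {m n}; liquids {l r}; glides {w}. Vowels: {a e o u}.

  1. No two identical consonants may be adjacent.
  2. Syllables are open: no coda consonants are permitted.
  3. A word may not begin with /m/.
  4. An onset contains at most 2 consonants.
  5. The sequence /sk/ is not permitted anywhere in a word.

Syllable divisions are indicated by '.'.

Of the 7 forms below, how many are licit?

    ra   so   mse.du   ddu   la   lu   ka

ra — σ1 onset /r/, coda /∅/ ok → licit
so — σ1 onset /s/, coda /∅/ ok → licit
mse.du — violates constraint 3: word begins with /m/ → illicit
ddu — violates constraint 1: adjacent identical consonants /dd/ → illicit
la — σ1 onset /l/, coda /∅/ ok → licit
lu — σ1 onset /l/, coda /∅/ ok → licit
ka — σ1 onset /k/, coda /∅/ ok → licit
Licit: ra, so, la, lu, ka → 5.

5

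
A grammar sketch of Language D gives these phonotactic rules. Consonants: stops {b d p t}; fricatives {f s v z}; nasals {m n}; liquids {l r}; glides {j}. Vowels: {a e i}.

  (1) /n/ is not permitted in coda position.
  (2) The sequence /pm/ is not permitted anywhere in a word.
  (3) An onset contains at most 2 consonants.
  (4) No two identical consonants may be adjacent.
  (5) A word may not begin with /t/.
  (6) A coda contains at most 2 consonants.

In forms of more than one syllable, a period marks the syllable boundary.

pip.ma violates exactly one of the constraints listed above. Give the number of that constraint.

pip.ma: contains banned sequence /pm/.
This is a violation of constraint 2: "The sequence /pm/ is not permitted anywhere in a word."
The remaining constraints (1, 3, 4, 5, 6) are satisfied.

2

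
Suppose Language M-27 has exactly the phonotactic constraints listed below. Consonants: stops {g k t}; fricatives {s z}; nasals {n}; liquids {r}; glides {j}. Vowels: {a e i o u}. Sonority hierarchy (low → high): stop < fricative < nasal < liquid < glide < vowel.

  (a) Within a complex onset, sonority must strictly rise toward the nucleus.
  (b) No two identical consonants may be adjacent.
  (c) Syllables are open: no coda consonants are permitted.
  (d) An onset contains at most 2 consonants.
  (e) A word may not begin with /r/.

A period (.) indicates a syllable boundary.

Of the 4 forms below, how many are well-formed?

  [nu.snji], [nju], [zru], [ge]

[nu.snji] — violates constraint (d): syllable 2 onset /snj/ has 3 consonants (> 2) → ill-formed
[nju] — σ1 onset /nj/ (3→5 rises), coda /∅/ ok → well-formed
[zru] — σ1 onset /zr/ (2→4 rises), coda /∅/ ok → well-formed
[ge] — σ1 onset /g/, coda /∅/ ok → well-formed
Well-formed: [nju], [zru], [ge] → 3.

3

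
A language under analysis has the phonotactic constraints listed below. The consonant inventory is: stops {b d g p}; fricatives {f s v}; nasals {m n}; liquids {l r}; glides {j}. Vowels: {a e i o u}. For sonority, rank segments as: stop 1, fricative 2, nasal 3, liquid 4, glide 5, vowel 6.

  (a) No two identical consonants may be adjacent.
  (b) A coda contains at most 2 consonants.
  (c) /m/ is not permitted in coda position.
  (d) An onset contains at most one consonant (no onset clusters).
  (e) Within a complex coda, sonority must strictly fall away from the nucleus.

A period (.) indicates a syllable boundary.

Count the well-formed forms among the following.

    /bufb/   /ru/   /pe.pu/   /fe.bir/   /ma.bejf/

/bufb/ — σ1 onset /b/, coda /fb/ (2→1 falls) ok → well-formed
/ru/ — σ1 onset /r/, coda /∅/ ok → well-formed
/pe.pu/ — σ1 onset /p/, coda /∅/ ok; σ2 onset /p/, coda /∅/ ok → well-formed
/fe.bir/ — σ1 onset /f/, coda /∅/ ok; σ2 onset /b/, coda /r/ ok → well-formed
/ma.bejf/ — σ1 onset /m/, coda /∅/ ok; σ2 onset /b/, coda /jf/ (5→2 falls) ok → well-formed
Well-formed: /bufb/, /ru/, /pe.pu/, /fe.bir/, /ma.bejf/ → 5.

5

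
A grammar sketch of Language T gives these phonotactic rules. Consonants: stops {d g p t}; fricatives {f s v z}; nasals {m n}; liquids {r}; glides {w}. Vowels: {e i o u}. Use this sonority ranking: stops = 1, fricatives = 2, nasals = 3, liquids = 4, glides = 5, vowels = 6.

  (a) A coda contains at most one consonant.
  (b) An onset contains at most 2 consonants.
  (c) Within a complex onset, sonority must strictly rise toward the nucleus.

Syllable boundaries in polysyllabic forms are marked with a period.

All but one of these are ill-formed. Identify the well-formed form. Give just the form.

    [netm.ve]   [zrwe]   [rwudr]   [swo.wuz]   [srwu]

[swo.wuz]

[netm.ve] — violates constraint (a): syllable 1 coda /tm/ has 2 consonants (> 1) → ill-formed
[zrwe] — violates constraint (b): syllable 1 onset /zrw/ has 3 consonants (> 2) → ill-formed
[rwudr] — violates constraint (a): syllable 1 coda /dr/ has 2 consonants (> 1) → ill-formed
[swo.wuz] — σ1 onset /sw/ (2→5 rises), coda /∅/ ok; σ2 onset /w/, coda /z/ ok → well-formed
[srwu] — violates constraint (b): syllable 1 onset /srw/ has 3 consonants (> 2) → ill-formed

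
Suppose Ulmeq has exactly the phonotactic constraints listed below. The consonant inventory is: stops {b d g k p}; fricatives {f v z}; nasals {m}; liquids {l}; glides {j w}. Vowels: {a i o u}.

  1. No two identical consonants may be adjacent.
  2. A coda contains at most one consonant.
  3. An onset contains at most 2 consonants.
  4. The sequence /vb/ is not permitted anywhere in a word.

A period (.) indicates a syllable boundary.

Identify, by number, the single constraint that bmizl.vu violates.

2

bmizl.vu: syllable 1 coda /zl/ has 2 consonants (> 1).
This is a violation of constraint 2: "A coda contains at most one consonant."
The remaining constraints (1, 3, 4) are satisfied.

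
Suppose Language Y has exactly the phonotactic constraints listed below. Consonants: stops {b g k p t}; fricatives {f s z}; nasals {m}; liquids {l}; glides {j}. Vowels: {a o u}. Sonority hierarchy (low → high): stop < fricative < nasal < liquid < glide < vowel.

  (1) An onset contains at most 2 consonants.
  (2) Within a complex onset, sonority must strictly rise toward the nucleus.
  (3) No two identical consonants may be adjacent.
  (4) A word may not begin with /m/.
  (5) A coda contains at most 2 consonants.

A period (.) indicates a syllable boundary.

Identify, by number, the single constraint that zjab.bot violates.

zjab.bot: adjacent identical consonants /bb/.
This is a violation of constraint 3: "No two identical consonants may be adjacent."
The remaining constraints (1, 2, 4, 5) are satisfied.

3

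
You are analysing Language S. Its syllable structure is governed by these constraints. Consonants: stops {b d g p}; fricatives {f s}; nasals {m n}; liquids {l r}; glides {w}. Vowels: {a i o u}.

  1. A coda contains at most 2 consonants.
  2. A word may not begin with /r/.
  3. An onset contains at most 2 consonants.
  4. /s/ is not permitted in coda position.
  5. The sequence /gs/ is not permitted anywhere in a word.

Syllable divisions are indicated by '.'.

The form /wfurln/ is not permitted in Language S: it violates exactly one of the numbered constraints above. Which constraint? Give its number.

/wfurln/: syllable 1 coda /rln/ has 3 consonants (> 2).
This is a violation of constraint 1: "A coda contains at most 2 consonants."
The remaining constraints (2, 3, 4, 5) are satisfied.

1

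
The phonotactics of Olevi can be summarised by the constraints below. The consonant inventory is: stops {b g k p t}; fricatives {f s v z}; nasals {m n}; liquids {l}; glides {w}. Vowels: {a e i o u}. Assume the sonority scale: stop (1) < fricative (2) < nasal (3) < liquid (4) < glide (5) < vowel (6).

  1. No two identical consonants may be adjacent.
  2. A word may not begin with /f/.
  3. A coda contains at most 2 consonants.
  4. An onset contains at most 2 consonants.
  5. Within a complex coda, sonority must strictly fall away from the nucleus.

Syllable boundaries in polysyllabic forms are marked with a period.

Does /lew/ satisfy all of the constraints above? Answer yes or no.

/lew/ — σ1 onset /l/, coda /w/ ok → licit

yes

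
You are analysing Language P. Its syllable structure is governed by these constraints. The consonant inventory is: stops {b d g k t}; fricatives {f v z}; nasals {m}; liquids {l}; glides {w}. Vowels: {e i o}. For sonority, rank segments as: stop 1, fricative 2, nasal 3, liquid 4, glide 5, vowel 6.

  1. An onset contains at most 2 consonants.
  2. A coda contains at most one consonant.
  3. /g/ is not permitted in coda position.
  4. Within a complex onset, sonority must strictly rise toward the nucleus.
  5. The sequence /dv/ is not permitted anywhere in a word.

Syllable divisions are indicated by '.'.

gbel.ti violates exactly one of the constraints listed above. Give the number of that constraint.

gbel.ti: syllable 1 onset /gb/: /g/ (stop, 1) → /b/ (stop, 1) does not rise.
This is a violation of constraint 4: "Within a complex onset, sonority must strictly rise toward the nucleus."
The remaining constraints (1, 2, 3, 5) are satisfied.

4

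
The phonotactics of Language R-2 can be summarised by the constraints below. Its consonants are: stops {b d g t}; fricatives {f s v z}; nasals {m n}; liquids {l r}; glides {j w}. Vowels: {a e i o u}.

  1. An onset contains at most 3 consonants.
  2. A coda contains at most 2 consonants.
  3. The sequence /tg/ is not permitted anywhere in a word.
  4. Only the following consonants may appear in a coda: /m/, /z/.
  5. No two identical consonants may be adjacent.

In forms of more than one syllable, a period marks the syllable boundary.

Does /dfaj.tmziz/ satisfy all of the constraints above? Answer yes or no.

no

/dfaj.tmziz/ — violates constraint 4: syllable 1 coda contains /j/, which is not a licensed coda consonant → not permitted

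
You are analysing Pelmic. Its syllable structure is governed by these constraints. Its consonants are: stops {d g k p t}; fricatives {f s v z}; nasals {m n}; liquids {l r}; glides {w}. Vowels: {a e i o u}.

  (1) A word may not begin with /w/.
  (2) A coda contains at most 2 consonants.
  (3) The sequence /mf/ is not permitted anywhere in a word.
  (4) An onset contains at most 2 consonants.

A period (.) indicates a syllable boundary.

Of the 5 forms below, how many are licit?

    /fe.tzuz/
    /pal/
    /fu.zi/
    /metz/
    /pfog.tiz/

/fe.tzuz/ — σ1 onset /f/, coda /∅/ ok; σ2 onset /tz/ (2C), coda /z/ ok → licit
/pal/ — σ1 onset /p/, coda /l/ ok → licit
/fu.zi/ — σ1 onset /f/, coda /∅/ ok; σ2 onset /z/, coda /∅/ ok → licit
/metz/ — σ1 onset /m/, coda /tz/ (2C) ok → licit
/pfog.tiz/ — σ1 onset /pf/ (2C), coda /g/ ok; σ2 onset /t/, coda /z/ ok → licit
Licit: /fe.tzuz/, /pal/, /fu.zi/, /metz/, /pfog.tiz/ → 5.

5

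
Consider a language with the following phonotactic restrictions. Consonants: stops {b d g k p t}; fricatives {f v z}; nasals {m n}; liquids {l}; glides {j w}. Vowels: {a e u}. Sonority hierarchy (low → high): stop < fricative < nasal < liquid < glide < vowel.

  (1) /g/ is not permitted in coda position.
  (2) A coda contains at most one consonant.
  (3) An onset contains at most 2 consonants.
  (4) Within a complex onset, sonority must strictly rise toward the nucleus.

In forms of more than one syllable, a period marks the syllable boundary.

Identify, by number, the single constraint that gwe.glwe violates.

gwe.glwe: syllable 2 onset /glw/ has 3 consonants (> 2).
This is a violation of constraint 3: "An onset contains at most 2 consonants."
The remaining constraints (1, 2, 4) are satisfied.

3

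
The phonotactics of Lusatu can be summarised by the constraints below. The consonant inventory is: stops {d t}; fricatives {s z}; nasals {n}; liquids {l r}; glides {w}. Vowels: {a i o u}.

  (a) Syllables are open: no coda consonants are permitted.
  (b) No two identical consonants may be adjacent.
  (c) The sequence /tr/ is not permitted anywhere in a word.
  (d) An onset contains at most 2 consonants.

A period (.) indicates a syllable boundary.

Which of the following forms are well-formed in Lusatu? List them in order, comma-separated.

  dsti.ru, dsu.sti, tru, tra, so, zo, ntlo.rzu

dsu.sti, so, zo

dsti.ru — violates constraint (d): syllable 1 onset /dst/ has 3 consonants (> 2) → ill-formed
dsu.sti — σ1 onset /ds/ (2C), coda /∅/ ok; σ2 onset /st/ (2C), coda /∅/ ok → well-formed
tru — violates constraint (c): contains banned sequence /tr/ → ill-formed
tra — violates constraint (c): contains banned sequence /tr/ → ill-formed
so — σ1 onset /s/, coda /∅/ ok → well-formed
zo — σ1 onset /z/, coda /∅/ ok → well-formed
ntlo.rzu — violates constraint (d): syllable 1 onset /ntl/ has 3 consonants (> 2) → ill-formed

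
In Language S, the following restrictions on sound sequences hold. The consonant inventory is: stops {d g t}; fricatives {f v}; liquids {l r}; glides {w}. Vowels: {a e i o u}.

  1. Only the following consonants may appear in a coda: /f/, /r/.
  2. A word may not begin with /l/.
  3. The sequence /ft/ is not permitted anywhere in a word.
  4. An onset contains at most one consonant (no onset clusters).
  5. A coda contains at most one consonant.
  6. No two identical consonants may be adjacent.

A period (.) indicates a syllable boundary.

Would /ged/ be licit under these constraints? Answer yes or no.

no

/ged/ — violates constraint 1: syllable 1 coda contains /d/, which is not a licensed coda consonant → illicit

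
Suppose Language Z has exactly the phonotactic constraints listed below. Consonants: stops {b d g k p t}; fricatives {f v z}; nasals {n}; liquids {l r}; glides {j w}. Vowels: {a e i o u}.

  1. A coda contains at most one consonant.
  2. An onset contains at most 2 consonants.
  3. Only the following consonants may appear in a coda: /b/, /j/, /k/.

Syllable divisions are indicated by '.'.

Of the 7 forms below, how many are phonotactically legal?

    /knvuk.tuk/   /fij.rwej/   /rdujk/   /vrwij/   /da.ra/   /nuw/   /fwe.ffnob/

/knvuk.tuk/ — violates constraint 2: syllable 1 onset /knv/ has 3 consonants (> 2) → phonotactically illegal
/fij.rwej/ — σ1 onset /f/, coda /j/ ok; σ2 onset /rw/ (2C), coda /j/ ok → phonotactically legal
/rdujk/ — violates constraint 1: syllable 1 coda /jk/ has 2 consonants (> 1) → phonotactically illegal
/vrwij/ — violates constraint 2: syllable 1 onset /vrw/ has 3 consonants (> 2) → phonotactically illegal
/da.ra/ — σ1 onset /d/, coda /∅/ ok; σ2 onset /r/, coda /∅/ ok → phonotactically legal
/nuw/ — violates constraint 3: syllable 1 coda contains /w/, which is not a licensed coda consonant → phonotactically illegal
/fwe.ffnob/ — violates constraint 2: syllable 2 onset /ffn/ has 3 consonants (> 2) → phonotactically illegal
Phonotactically legal: /fij.rwej/, /da.ra/ → 2.

2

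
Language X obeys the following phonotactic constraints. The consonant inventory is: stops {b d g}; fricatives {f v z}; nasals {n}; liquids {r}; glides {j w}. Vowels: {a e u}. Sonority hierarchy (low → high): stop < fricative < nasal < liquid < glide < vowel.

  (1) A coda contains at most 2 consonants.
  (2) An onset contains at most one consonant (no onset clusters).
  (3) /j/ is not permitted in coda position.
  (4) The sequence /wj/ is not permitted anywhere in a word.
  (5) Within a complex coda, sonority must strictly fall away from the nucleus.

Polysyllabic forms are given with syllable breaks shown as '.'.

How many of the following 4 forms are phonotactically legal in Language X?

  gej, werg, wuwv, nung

3

gej — violates constraint 3: syllable 1 coda contains /j/ → phonotactically illegal
werg — σ1 onset /w/, coda /rg/ (4→1 falls) ok → phonotactically legal
wuwv — σ1 onset /w/, coda /wv/ (5→2 falls) ok → phonotactically legal
nung — σ1 onset /n/, coda /ng/ (3→1 falls) ok → phonotactically legal
Phonotactically legal: werg, wuwv, nung → 3.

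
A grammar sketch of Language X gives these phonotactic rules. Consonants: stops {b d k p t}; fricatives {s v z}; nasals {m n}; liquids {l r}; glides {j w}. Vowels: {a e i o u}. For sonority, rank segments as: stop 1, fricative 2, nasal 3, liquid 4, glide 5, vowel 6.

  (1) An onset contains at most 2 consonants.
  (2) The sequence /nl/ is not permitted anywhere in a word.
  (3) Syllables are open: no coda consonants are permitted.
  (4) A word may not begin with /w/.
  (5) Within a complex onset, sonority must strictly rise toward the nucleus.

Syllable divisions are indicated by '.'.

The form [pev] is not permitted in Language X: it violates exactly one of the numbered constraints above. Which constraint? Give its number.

3

[pev]: syllable 1 coda /v/ has 1 consonant (> 0).
This is a violation of constraint 3: "Syllables are open: no coda consonants are permitted."
The remaining constraints (1, 2, 4, 5) are satisfied.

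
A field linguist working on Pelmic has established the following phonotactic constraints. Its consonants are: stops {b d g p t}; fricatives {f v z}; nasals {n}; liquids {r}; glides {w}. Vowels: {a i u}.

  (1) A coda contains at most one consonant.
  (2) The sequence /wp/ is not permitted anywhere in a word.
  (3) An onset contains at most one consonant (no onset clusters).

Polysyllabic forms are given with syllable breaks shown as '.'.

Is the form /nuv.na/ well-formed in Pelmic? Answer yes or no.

yes

/nuv.na/ — σ1 onset /n/, coda /v/ ok; σ2 onset /n/, coda /∅/ ok → well-formed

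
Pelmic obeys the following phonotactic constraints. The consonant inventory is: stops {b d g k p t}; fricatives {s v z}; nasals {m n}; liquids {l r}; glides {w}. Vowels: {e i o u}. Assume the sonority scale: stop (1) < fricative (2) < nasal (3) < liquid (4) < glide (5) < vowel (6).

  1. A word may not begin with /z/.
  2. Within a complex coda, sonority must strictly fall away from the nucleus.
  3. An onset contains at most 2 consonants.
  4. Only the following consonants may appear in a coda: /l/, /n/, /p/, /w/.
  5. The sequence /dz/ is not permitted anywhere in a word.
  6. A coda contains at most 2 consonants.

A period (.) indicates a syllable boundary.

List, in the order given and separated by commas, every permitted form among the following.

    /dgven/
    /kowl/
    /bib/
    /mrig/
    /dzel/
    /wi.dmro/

/kowl/

/dgven/ — violates constraint 3: syllable 1 onset /dgv/ has 3 consonants (> 2) → not permitted
/kowl/ — σ1 onset /k/, coda /wl/ (5→4 falls) ok → permitted
/bib/ — violates constraint 4: syllable 1 coda contains /b/, which is not a licensed coda consonant → not permitted
/mrig/ — violates constraint 4: syllable 1 coda contains /g/, which is not a licensed coda consonant → not permitted
/dzel/ — violates constraint 5: contains banned sequence /dz/ → not permitted
/wi.dmro/ — violates constraint 3: syllable 2 onset /dmr/ has 3 consonants (> 2) → not permitted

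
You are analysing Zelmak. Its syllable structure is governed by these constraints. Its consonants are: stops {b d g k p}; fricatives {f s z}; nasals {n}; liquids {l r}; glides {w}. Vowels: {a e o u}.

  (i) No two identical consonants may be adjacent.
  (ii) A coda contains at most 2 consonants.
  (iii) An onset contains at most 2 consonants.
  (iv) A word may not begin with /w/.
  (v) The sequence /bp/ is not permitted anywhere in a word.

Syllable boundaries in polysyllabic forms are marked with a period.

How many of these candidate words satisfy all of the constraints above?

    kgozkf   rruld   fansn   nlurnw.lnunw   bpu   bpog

kgozkf — violates constraint (ii): syllable 1 coda /zkf/ has 3 consonants (> 2) → illicit
rruld — violates constraint (i): adjacent identical consonants /rr/ → illicit
fansn — violates constraint (ii): syllable 1 coda /nsn/ has 3 consonants (> 2) → illicit
nlurnw.lnunw — violates constraint (ii): syllable 1 coda /rnw/ has 3 consonants (> 2) → illicit
bpu — violates constraint (v): contains banned sequence /bp/ → illicit
bpog — violates constraint (v): contains banned sequence /bp/ → illicit
No form is licit → 0.

0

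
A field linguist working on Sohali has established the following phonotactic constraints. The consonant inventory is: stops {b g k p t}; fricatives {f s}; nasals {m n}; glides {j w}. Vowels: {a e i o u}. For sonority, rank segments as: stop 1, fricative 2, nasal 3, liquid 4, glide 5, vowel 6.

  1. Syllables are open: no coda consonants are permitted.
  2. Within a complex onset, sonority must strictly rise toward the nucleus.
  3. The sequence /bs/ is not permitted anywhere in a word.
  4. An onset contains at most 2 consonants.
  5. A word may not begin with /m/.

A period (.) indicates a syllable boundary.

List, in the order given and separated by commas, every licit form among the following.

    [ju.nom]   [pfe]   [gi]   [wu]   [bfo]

[ju.nom] — violates constraint 1: syllable 2 coda /m/ has 1 consonant (> 0) → illicit
[pfe] — σ1 onset /pf/ (1→2 rises), coda /∅/ ok → licit
[gi] — σ1 onset /g/, coda /∅/ ok → licit
[wu] — σ1 onset /w/, coda /∅/ ok → licit
[bfo] — σ1 onset /bf/ (1→2 rises), coda /∅/ ok → licit

[pfe], [gi], [wu], [bfo]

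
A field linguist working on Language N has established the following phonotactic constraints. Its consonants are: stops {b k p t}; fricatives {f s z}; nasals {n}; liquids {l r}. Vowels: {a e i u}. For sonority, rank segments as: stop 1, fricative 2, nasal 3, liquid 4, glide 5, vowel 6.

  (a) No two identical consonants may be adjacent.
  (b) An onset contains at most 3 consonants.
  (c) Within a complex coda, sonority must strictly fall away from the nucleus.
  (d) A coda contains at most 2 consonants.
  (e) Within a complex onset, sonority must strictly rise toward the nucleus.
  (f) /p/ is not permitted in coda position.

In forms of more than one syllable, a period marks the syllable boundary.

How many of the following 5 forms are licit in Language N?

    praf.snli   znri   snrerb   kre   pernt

4

praf.snli — σ1 onset /pr/ (1→4 rises), coda /f/ ok; σ2 onset /snl/ (2→3→4 rises), coda /∅/ ok → licit
znri — σ1 onset /znr/ (2→3→4 rises), coda /∅/ ok → licit
snrerb — σ1 onset /snr/ (2→3→4 rises), coda /rb/ (4→1 falls) ok → licit
kre — σ1 onset /kr/ (1→4 rises), coda /∅/ ok → licit
pernt — violates constraint (d): syllable 1 coda /rnt/ has 3 consonants (> 2) → illicit
Licit: praf.snli, znri, snrerb, kre → 4.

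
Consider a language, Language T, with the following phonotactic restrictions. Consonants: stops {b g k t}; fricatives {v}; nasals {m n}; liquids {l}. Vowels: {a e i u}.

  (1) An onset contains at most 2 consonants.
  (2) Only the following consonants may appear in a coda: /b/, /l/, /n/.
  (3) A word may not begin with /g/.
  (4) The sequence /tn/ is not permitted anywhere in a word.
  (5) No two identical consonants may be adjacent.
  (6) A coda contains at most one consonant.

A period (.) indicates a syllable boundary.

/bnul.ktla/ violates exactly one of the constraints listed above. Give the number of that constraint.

/bnul.ktla/: syllable 2 onset /ktl/ has 3 consonants (> 2).
This is a violation of constraint 1: "An onset contains at most 2 consonants."
The remaining constraints (2, 3, 4, 5, 6) are satisfied.

1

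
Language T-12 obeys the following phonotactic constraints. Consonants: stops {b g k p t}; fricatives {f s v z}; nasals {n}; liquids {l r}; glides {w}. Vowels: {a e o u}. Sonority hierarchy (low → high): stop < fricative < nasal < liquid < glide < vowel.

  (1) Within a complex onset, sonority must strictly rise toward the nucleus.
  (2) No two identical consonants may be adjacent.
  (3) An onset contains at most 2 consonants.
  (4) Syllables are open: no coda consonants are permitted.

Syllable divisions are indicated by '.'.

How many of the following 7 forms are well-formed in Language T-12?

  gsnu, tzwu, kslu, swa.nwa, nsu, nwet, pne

gsnu — violates constraint 3: syllable 1 onset /gsn/ has 3 consonants (> 2) → ill-formed
tzwu — violates constraint 3: syllable 1 onset /tzw/ has 3 consonants (> 2) → ill-formed
kslu — violates constraint 3: syllable 1 onset /ksl/ has 3 consonants (> 2) → ill-formed
swa.nwa — σ1 onset /sw/ (2→5 rises), coda /∅/ ok; σ2 onset /nw/ (3→5 rises), coda /∅/ ok → well-formed
nsu — violates constraint 1: syllable 1 onset /ns/: /n/ (nasal, 3) → /s/ (fricative, 2) does not rise → ill-formed
nwet — violates constraint 4: syllable 1 coda /t/ has 1 consonant (> 0) → ill-formed
pne — σ1 onset /pn/ (1→3 rises), coda /∅/ ok → well-formed
Well-formed: swa.nwa, pne → 2.

2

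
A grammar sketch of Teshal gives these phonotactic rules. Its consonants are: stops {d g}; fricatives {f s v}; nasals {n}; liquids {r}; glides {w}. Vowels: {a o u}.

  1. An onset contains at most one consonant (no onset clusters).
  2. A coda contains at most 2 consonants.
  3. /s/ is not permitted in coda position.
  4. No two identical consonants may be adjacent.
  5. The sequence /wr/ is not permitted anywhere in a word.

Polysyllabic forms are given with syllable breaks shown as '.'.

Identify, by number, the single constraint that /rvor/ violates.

1

/rvor/: syllable 1 onset /rv/ has 2 consonants (> 1).
This is a violation of constraint 1: "An onset contains at most one consonant (no onset clusters)."
The remaining constraints (2, 3, 4, 5) are satisfied.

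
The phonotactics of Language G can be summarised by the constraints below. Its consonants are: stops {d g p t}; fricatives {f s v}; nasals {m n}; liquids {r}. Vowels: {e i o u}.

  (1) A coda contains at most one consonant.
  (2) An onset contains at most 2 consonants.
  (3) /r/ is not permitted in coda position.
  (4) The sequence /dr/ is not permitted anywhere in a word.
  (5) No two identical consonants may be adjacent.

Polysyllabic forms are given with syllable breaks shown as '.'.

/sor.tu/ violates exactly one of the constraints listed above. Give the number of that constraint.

3

/sor.tu/: syllable 1 coda contains /r/.
This is a violation of constraint 3: "/r/ is not permitted in coda position."
The remaining constraints (1, 2, 4, 5) are satisfied.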